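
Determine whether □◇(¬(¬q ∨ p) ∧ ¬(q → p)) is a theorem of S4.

Tableau for the negation ¬□◇(¬(¬q ∨ p) ∧ ¬(q → p)):
1. ¬□◇(¬(¬q ∨ p) ∧ ¬(q → p)), u
2. ¬◇(¬(¬q ∨ p) ∧ ¬(q → p)), v   [¬□-rule on 1: fresh world v, uRv]
3. ¬(¬(¬q ∨ p) ∧ ¬(q → p)), v   [¬◇-rule on 2 via vRv]
4. q → p, v   [¬∧-rule on 3 (branches; this branch)]
5. p, v   [→-rule on 4 (branches; this branch)]
Accessibility: uRu, uRv, vRv
The negation has an open branch (countermodel exists).

Not valid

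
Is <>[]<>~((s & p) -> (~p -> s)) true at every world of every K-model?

Not valid

Tableau for the negation ~<>[]<>~((s & p) -> (~p -> s)):
1. ~<>[]<>~((s & p) -> (~p -> s)), 0
The negation has an open branch (countermodel exists).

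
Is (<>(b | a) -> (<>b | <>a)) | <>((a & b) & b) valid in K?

Valid

Tableau for the negation ~((<>(b | a) -> (<>b | <>a)) | <>((a & b) & b)):
1. ~((<>(b | a) -> (<>b | <>a)) | <>((a & b) & b)), 0
2. ~(<>(b | a) -> (<>b | <>a)), 0
3. ~<>((a & b) & b), 0
4. <>(b | a), 0
5. ~(<>b | <>a), 0
6. ~<>b, 0
7. ~<>a, 0
8. b | a, 1
9. ~((a & b) & b), 1
10. ~b, 1
11. ~a, 1
12. a, 1
Accessibility: 0R1
Branch closes: a and ~a both at 1.
All branches of the negation close; one closing branch shown above.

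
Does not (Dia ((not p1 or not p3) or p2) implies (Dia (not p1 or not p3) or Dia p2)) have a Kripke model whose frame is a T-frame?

No, unsatisfiable

1. not (Dia ((not p1 or not p3) or p2) implies (Dia (not p1 or not p3) or Dia p2)), 0
2. Dia ((not p1 or not p3) or p2), 0
3. not (Dia (not p1 or not p3) or Dia p2), 0
4. not Dia (not p1 or not p3), 0
5. not Dia p2, 0
6. not (not p1 or not p3), 0
7. p1, 0
8. p3, 0
9. not p2, 0
10. (not p1 or not p3) or p2, 1
11. not (not p1 or not p3), 1
12. p1, 1
13. p3, 1
14. not p2, 1
15. not p1 or not p3, 1
16. not p3, 1
Accessibility: 0R0, 0R1, 1R1
Branch closes: p3 and not p3 both at 1.
Every branch closes; the branch above is one of them.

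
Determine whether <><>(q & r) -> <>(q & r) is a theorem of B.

Tableau for the negation ~(<><>(q & r) -> <>(q & r)):
1. ~(<><>(q & r) -> <>(q & r)), w0
2. <><>(q & r), w0   [~->-rule on 1]
3. ~<>(q & r), w0   [~->-rule on 1]
4. ~(q & r), w0   [~<>-rule on 3 via w0Rw0]
5. ~r, w0   [~&-rule on 4 (branches; this branch)]
6. <>(q & r), w1   [<>-rule on 2: fresh world w1, w0Rw1]
7. ~(q & r), w1   [~<>-rule on 3 via w0Rw1]
8. ~r, w1   [~&-rule on 7 (branches; this branch)]
9. q & r, w2   [<>-rule on 6: fresh world w2, w1Rw2]
10. q, w2   [&-rule on 9]
11. r, w2   [&-rule on 9]
Accessibility: w0Rw0, w0Rw1, w1Rw0, w1Rw1, w1Rw2, w2Rw1, w2Rw2
The negation has an open branch (countermodel exists).

Invalid (countermodel exists)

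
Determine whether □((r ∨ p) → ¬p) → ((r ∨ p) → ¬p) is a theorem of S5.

Tableau for the negation ¬(□((r ∨ p) → ¬p) → ((r ∨ p) → ¬p)):
1. ¬(□((r ∨ p) → ¬p) → ((r ∨ p) → ¬p)), 0
2. □((r ∨ p) → ¬p), 0
3. ¬((r ∨ p) → ¬p), 0
4. r ∨ p, 0
5. p, 0
6. (r ∨ p) → ¬p, 0
7. ¬(r ∨ p), 0
8. ¬r, 0
9. ¬p, 0
Accessibility: 0R0
Branch closes: p and ¬p both at 0.
Every branch of the negation's tableau closes; the branch above is one of them.

Valid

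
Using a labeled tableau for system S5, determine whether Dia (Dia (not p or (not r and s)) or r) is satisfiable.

1. Dia (Dia (not p or (not r and s)) or r), w0
2. Dia (not p or (not r and s)) or r, w1   [Dia-rule on 1: fresh world w1, w0Rw1]
3. r, w1   [or-rule on 2 (branches; this branch)]
Accessibility: w0Rw0, w0Rw1, w1Rw0, w1Rw1

Satisfiable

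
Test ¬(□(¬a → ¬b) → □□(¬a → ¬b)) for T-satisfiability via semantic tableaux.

Satisfiable

1. ¬(□(¬a → ¬b) → □□(¬a → ¬b)), u
2. □(¬a → ¬b), u
3. ¬□□(¬a → ¬b), u
4. ¬a → ¬b, u
5. ¬b, u
6. ¬□(¬a → ¬b), v
7. ¬a → ¬b, v
8. ¬b, v
9. ¬(¬a → ¬b), w
10. ¬a, w
11. b, w
Accessibility: uRu, uRv, vRv, vRw, wRw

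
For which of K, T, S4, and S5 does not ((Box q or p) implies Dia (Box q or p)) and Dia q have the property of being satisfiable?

K

T-tableau for the formula:
1. not ((Box q or p) implies Dia (Box q or p)) and Dia q, 0
2. not ((Box q or p) implies Dia (Box q or p)), 0
3. Dia q, 0
4. Box q or p, 0
5. not Dia (Box q or p), 0
6. not (Box q or p), 0
7. not Box q, 0
8. not p, 0
9. Box q, 0
10. q, 0
11. q, 1
12. not (Box q or p), 1
13. not Box q, 1
14. not p, 1
15. not q, 2
16. not (Box q or p), 2
17. not Box q, 2
18. not p, 2
19. q, 2
Accessibility: 0R0, 0R1, 0R2, 1R1, 2R2
Branch closes: q and not q both at 2.
Every branch closes (one shown): unsatisfiable in T, hence also in S4, S5 (every S4/S5-frame is a T-frame).
K-tableau for the formula:
1. not ((Box q or p) implies Dia (Box q or p)) and Dia q, 0
2. not ((Box q or p) implies Dia (Box q or p)), 0
3. Dia q, 0
4. Box q or p, 0
5. not Dia (Box q or p), 0
6. p, 0
7. q, 1
8. not (Box q or p), 1
9. not Box q, 1
10. not p, 1
11. not q, 2
Accessibility: 0R1, 1R2
Complete open branch: satisfiable in K.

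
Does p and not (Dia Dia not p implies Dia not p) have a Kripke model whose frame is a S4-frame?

Unsatisfiable

1. p and not (Dia Dia not p implies Dia not p), u
2. p, u
3. not (Dia Dia not p implies Dia not p), u
4. Dia Dia not p, u
5. not Dia not p, u
6. Dia not p, v
7. p, v
8. not p, w
9. p, w
Accessibility: uRu, uRv, uRw, vRv, vRw, wRw
Branch closes: p and not p both at w.
(One branch shown.) All branches close.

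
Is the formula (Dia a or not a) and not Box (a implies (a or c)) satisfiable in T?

1. (Dia a or not a) and not Box (a implies (a or c)), u
2. Dia a or not a, u
3. not Box (a implies (a or c)), u
4. not a, u
5. not (a implies (a or c)), v
6. a, v
7. not (a or c), v
8. not a, v
9. not c, v
Accessibility: uRu, uRv, vRv
Branch closes: a and not a both at v.
Every branch closes; the branch above is one of them.

Unsatisfiable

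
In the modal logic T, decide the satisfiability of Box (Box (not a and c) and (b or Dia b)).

1. Box (Box (not a and c) and (b or Dia b)), w0
2. Box (not a and c) and (b or Dia b), w0
3. Box (not a and c), w0
4. b or Dia b, w0
5. not a and c, w0
6. not a, w0
7. c, w0
8. Dia b, w0
9. b, w1
10. Box (not a and c) and (b or Dia b), w1
11. Box (not a and c), w1
12. b or Dia b, w1
13. not a and c, w1
14. not a, w1
15. c, w1
16. Dia b, w1
17. b, w2
18. not a and c, w2
19. not a, w2
20. c, w2
Accessibility: w0Rw0, w0Rw1, w1Rw1, w1Rw2, w2Rw2

Yes, satisfiable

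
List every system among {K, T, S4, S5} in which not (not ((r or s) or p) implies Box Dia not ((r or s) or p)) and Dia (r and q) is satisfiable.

S5-tableau for the formula:
1. not (not ((r or s) or p) implies Box Dia not ((r or s) or p)) and Dia (r and q), w0
2. not (not ((r or s) or p) implies Box Dia not ((r or s) or p)), w0
3. Dia (r and q), w0
4. not ((r or s) or p), w0
5. not Box Dia not ((r or s) or p), w0
6. not (r or s), w0
7. not p, w0
8. not r, w0
9. not s, w0
10. r and q, w1
11. r, w1
12. q, w1
13. not Dia not ((r or s) or p), w2
14. (r or s) or p, w0
15. (r or s) or p, w1
16. (r or s) or p, w2
17. r or s, w0
18. p, w1
19. p, w2
20. s, w0
Accessibility: w0Rw0, w0Rw1, w0Rw2, w1Rw0, w1Rw1, w1Rw2, w2Rw0, w2Rw1, w2Rw2
Branch closes: s and not s both at w0.
Every branch closes (one shown): unsatisfiable in S5.
S4-tableau for the formula:
1. not (not ((r or s) or p) implies Box Dia not ((r or s) or p)) and Dia (r and q), w0
2. not (not ((r or s) or p) implies Box Dia not ((r or s) or p)), w0
3. Dia (r and q), w0
4. not ((r or s) or p), w0
5. not Box Dia not ((r or s) or p), w0
6. not (r or s), w0
7. not p, w0
8. not r, w0
9. not s, w0
10. r and q, w1
11. r, w1
12. q, w1
13. not Dia not ((r or s) or p), w2
14. (r or s) or p, w2
15. p, w2
Accessibility: w0Rw0, w0Rw1, w0Rw2, w1Rw1, w2Rw2
Complete open branch: satisfiable in S4, hence also in K, T (this S4-model is also a K-model and a T-model).

K, T, S4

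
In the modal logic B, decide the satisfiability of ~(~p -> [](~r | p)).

Satisfiable (open branch found)

1. ~(~p -> [](~r | p)), u
2. ~p, u
3. ~[](~r | p), u
4. ~(~r | p), v
5. r, v
6. ~p, v
Accessibility: uRu, uRv, vRu, vRv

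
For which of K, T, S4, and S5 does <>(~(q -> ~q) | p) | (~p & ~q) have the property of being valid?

T, S4, S5

K-tableau for the negation ~(<>(~(q -> ~q) | p) | (~p & ~q)):
1. ~(<>(~(q -> ~q) | p) | (~p & ~q)), u
2. ~<>(~(q -> ~q) | p), u
3. ~(~p & ~q), u
4. q, u
Complete open branch: countermodel on a K-frame, so not valid in K.
T-tableau for the negation ~(<>(~(q -> ~q) | p) | (~p & ~q)):
1. ~(<>(~(q -> ~q) | p) | (~p & ~q)), u
2. ~<>(~(q -> ~q) | p), u
3. ~(~p & ~q), u
4. ~(~(q -> ~q) | p), u
5. q -> ~q, u
6. ~p, u
7. q, u
8. ~q, u
Accessibility: uRu
Branch closes: q and ~q both at u.
Every branch closes (one shown): valid in T, hence also in S4, S5 (every theorem of T is a theorem of S4 and S5).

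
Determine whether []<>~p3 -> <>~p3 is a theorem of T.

Tableau for the negation ~([]<>~p3 -> <>~p3):
1. ~([]<>~p3 -> <>~p3), u
2. []<>~p3, u
3. ~<>~p3, u
4. <>~p3, u
5. p3, u
6. ~p3, v
7. <>~p3, v
8. p3, v
Accessibility: uRu, uRv, vRv
Branch closes: p3 and ~p3 both at v.
Every branch of the negation's tableau closes; the branch above is one of them.

Valid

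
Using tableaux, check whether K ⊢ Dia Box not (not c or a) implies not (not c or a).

Tableau for the negation not (Dia Box not (not c or a) implies not (not c or a)):
1. not (Dia Box not (not c or a) implies not (not c or a)), 0
2. Dia Box not (not c or a), 0   [neg-implies-rule on 1]
3. not c or a, 0   [neg-implies-rule on 1]
4. a, 0   [or-rule on 3 (branches; this branch)]
5. Box not (not c or a), 1   [Dia-rule on 2: fresh world 1, 0R1]
Accessibility: 0R1
The negation has an open branch (countermodel exists).

No, not valid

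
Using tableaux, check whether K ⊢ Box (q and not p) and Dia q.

No, not valid

Tableau for the negation not (Box (q and not p) and Dia q):
1. not (Box (q and not p) and Dia q), 0
2. not Dia q, 0
The negation has an open branch (countermodel exists).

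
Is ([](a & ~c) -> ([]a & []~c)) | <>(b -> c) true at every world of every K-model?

Valid

Tableau for the negation ~(([](a & ~c) -> ([]a & []~c)) | <>(b -> c)):
1. ~(([](a & ~c) -> ([]a & []~c)) | <>(b -> c)), 0
2. ~([](a & ~c) -> ([]a & []~c)), 0   [~|-rule on 1]
3. ~<>(b -> c), 0   [~|-rule on 1]
4. [](a & ~c), 0   [~->-rule on 2]
5. ~([]a & []~c), 0   [~->-rule on 2]
6. ~[]a, 0   [~&-rule on 5 (branches; this branch)]
7. ~a, 1   [~[]-rule on 6: fresh world 1, 0R1]
8. ~(b -> c), 1   [~<>-rule on 3 via 0R1]
9. b, 1   [~->-rule on 8]
10. ~c, 1   [~->-rule on 8]
11. a & ~c, 1   [[]-rule on 4 via 0R1]
12. a, 1   [&-rule on 11]
Accessibility: 0R1
Branch closes: a and ~a both at 1.
All branches of the negation close; one closing branch shown above.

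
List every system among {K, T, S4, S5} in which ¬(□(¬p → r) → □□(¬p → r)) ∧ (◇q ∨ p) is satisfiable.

T-tableau for the formula:
1. ¬(□(¬p → r) → □□(¬p → r)) ∧ (◇q ∨ p), u
2. ¬(□(¬p → r) → □□(¬p → r)), u
3. ◇q ∨ p, u
4. □(¬p → r), u
5. ¬□□(¬p → r), u
6. ¬p → r, u
7. p, u
8. r, u
9. ¬□(¬p → r), v
10. ¬p → r, v
11. r, v
12. ¬(¬p → r), w
13. ¬p, w
14. ¬r, w
Accessibility: uRu, uRv, vRv, vRw, wRw
Complete open branch: satisfiable in T, hence also in K (this T-model is also a K-model).
S4-tableau for the formula:
1. ¬(□(¬p → r) → □□(¬p → r)) ∧ (◇q ∨ p), u
2. ¬(□(¬p → r) → □□(¬p → r)), u
3. ◇q ∨ p, u
4. □(¬p → r), u
5. ¬□□(¬p → r), u
6. ¬p → r, u
7. ◇q, u
8. r, u
9. ¬□(¬p → r), v
10. ¬p → r, v
11. r, v
12. q, w
13. ¬p → r, w
14. r, w
15. ¬(¬p → r), x
16. ¬p, x
17. ¬r, x
18. ¬p → r, x
19. r, x
Accessibility: uRu, uRv, uRw, uRx, vRv, vRx, wRw, xRx
Branch closes: r and ¬r both at x.
Every branch closes (one shown): unsatisfiable in S4, hence also in S5 (every S5-frame is an S4-frame).

K, T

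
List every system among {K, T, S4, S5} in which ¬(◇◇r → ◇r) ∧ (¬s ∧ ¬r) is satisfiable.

K, T

S4-tableau for the formula:
1. ¬(◇◇r → ◇r) ∧ (¬s ∧ ¬r), u
2. ¬(◇◇r → ◇r), u
3. ¬s ∧ ¬r, u
4. ◇◇r, u
5. ¬◇r, u
6. ¬s, u
7. ¬r, u
8. ◇r, v
9. ¬r, v
10. r, w
11. ¬r, w
Accessibility: uRu, uRv, uRw, vRv, vRw, wRw
Branch closes: r and ¬r both at w.
Every branch closes (one shown): unsatisfiable in S4, hence also in S5 (every S5-frame is an S4-frame).
T-tableau for the formula:
1. ¬(◇◇r → ◇r) ∧ (¬s ∧ ¬r), u
2. ¬(◇◇r → ◇r), u
3. ¬s ∧ ¬r, u
4. ◇◇r, u
5. ¬◇r, u
6. ¬s, u
7. ¬r, u
8. ◇r, v
9. ¬r, v
10. r, w
Accessibility: uRu, uRv, vRv, vRw, wRw
Complete open branch: satisfiable in T, hence also in K (this T-model is also a K-model).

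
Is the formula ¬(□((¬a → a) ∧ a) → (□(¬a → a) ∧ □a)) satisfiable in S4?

No, unsatisfiable

1. ¬(□((¬a → a) ∧ a) → (□(¬a → a) ∧ □a)), 0
2. □((¬a → a) ∧ a), 0   [¬→-rule on 1]
3. ¬(□(¬a → a) ∧ □a), 0   [¬→-rule on 1]
4. (¬a → a) ∧ a, 0   [□-rule on 2 via 0R0]
5. ¬a → a, 0   [∧-rule on 4]
6. a, 0   [∧-rule on 4]
7. ¬□(¬a → a), 0   [¬∧-rule on 3 (branches; this branch)]
8. ¬(¬a → a), 1   [¬□-rule on 7: fresh world 1, 0R1]
9. ¬a, 1   [¬→-rule on 8]
10. (¬a → a) ∧ a, 1   [□-rule on 2 via 0R1]
11. ¬a → a, 1   [∧-rule on 10]
12. a, 1   [∧-rule on 10]
Accessibility: 0R0, 0R1, 1R1
Branch closes: a and ¬a both at 1.
All branches of the tableau close; one closing branch shown above.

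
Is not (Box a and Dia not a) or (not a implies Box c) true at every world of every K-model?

Yes, valid

Tableau for the negation not (not (Box a and Dia not a) or (not a implies Box c)):
1. not (not (Box a and Dia not a) or (not a implies Box c)), 0
2. Box a and Dia not a, 0
3. not (not a implies Box c), 0
4. Box a, 0
5. Dia not a, 0
6. not a, 0
7. not Box c, 0
8. not a, 1
9. a, 1
Accessibility: 0R1
Branch closes: a and not a both at 1.
All branches of the negation close; one closing branch shown above.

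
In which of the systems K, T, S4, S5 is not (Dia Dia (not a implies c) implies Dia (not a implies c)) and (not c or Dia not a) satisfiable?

T-tableau for the formula:
1. not (Dia Dia (not a implies c) implies Dia (not a implies c)) and (not c or Dia not a), u
2. not (Dia Dia (not a implies c) implies Dia (not a implies c)), u   [and-rule on 1]
3. not c or Dia not a, u   [and-rule on 1]
4. Dia Dia (not a implies c), u   [neg-implies-rule on 2]
5. not Dia (not a implies c), u   [neg-implies-rule on 2]
6. not (not a implies c), u   [neg-Dia-rule on 5 via uRu]
7. not a, u   [neg-implies-rule on 6]
8. not c, u   [neg-implies-rule on 6]
9. Dia not a, u   [or-rule on 3 (branches; this branch)]
10. Dia (not a implies c), v   [Dia-rule on 4: fresh world v, uRv]
11. not (not a implies c), v   [neg-Dia-rule on 5 via uRv]
12. not a, v   [neg-implies-rule on 11]
13. not c, v   [neg-implies-rule on 11]
14. not a, w   [Dia-rule on 9: fresh world w, uRw]
15. not (not a implies c), w   [neg-Dia-rule on 5 via uRw]
16. not c, w   [neg-implies-rule on 15]
17. not a implies c, x   [Dia-rule on 10: fresh world x, vRx]
18. c, x   [implies-rule on 17 (branches; this branch)]
Accessibility: uRu, uRv, uRw, vRv, vRx, wRw, xRx
Complete open branch: satisfiable in T, hence also in K (this T-model is also a K-model).
S4-tableau for the formula:
1. not (Dia Dia (not a implies c) implies Dia (not a implies c)) and (not c or Dia not a), u
2. not (Dia Dia (not a implies c) implies Dia (not a implies c)), u   [and-rule on 1]
3. not c or Dia not a, u   [and-rule on 1]
4. Dia Dia (not a implies c), u   [neg-implies-rule on 2]
5. not Dia (not a implies c), u   [neg-implies-rule on 2]
6. not (not a implies c), u   [neg-Dia-rule on 5 via uRu]
7. not a, u   [neg-implies-rule on 6]
8. not c, u   [neg-implies-rule on 6]
9. Dia not a, u   [or-rule on 3 (branches; this branch)]
10. Dia (not a implies c), v   [Dia-rule on 4: fresh world v, uRv]
11. not (not a implies c), v   [neg-Dia-rule on 5 via uRv]
12. not a, v   [neg-implies-rule on 11]
13. not c, v   [neg-implies-rule on 11]
14. not a, w   [Dia-rule on 9: fresh world w, uRw]
15. not (not a implies c), w   [neg-Dia-rule on 5 via uRw]
16. not c, w   [neg-implies-rule on 15]
17. not a implies c, x   [Dia-rule on 10: fresh world x, vRx]
18. not (not a implies c), x   [neg-Dia-rule on 5 via uRx]
19. not a, x   [neg-implies-rule on 18]
20. not c, x   [neg-implies-rule on 18]
21. c, x   [implies-rule on 17 (branches; this branch)]
Accessibility: uRu, uRv, uRw, uRx, vRv, vRx, wRw, xRx
Branch closes: c and not c both at x.
Every branch closes (one shown): unsatisfiable in S4, hence also in S5 (every S5-frame is an S4-frame).

K, T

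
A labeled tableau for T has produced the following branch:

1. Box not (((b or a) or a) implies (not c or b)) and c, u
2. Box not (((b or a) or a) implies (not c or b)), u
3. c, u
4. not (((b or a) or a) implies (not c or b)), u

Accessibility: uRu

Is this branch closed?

No atom appears with both signs at the same world.

Not closed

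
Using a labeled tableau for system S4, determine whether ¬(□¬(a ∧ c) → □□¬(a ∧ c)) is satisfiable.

1. ¬(□¬(a ∧ c) → □□¬(a ∧ c)), w0
2. □¬(a ∧ c), w0
3. ¬□□¬(a ∧ c), w0
4. ¬(a ∧ c), w0
5. ¬c, w0
6. ¬□¬(a ∧ c), w1
7. ¬(a ∧ c), w1
8. ¬c, w1
9. a ∧ c, w2
10. a, w2
11. c, w2
12. ¬(a ∧ c), w2
13. ¬c, w2
Accessibility: w0Rw0, w0Rw1, w0Rw2, w1Rw1, w1Rw2, w2Rw2
Branch closes: c and ¬c both at w2.
(One branch shown.) All branches close.

No, unsatisfiable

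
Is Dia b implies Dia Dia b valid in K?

Tableau for the negation not (Dia b implies Dia Dia b):
1. not (Dia b implies Dia Dia b), w0
2. Dia b, w0   [neg-implies-rule on 1]
3. not Dia Dia b, w0   [neg-implies-rule on 1]
4. b, w1   [Dia-rule on 2: fresh world w1, w0Rw1]
5. not Dia b, w1   [neg-Dia-rule on 3 via w0Rw1]
Accessibility: w0Rw1
The negation has an open branch (countermodel exists).

No, not valid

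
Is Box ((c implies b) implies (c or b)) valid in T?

Not valid

Tableau for the negation not Box ((c implies b) implies (c or b)):
1. not Box ((c implies b) implies (c or b)), 0
2. not ((c implies b) implies (c or b)), 1   [neg-Box-rule on 1: fresh world 1, 0R1]
3. c implies b, 1   [neg-implies-rule on 2]
4. not (c or b), 1   [neg-implies-rule on 2]
5. not c, 1   [neg-or-rule on 4]
6. not b, 1   [neg-or-rule on 4]
Accessibility: 0R0, 0R1, 1R1
The negation has an open branch (countermodel exists).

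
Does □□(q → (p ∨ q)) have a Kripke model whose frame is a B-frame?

Yes, satisfiable

1. □□(q → (p ∨ q)), u
2. □(q → (p ∨ q)), u   [□-rule on 1 via uRu]
3. q → (p ∨ q), u   [□-rule on 2 via uRu]
4. p ∨ q, u   [→-rule on 3 (branches; this branch)]
5. q, u   [∨-rule on 4 (branches; this branch)]
Accessibility: uRu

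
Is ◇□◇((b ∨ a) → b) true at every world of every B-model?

Tableau for the negation ¬◇□◇((b ∨ a) → b):
1. ¬◇□◇((b ∨ a) → b), 0
2. ¬□◇((b ∨ a) → b), 0
3. ¬◇((b ∨ a) → b), 1
4. ¬□◇((b ∨ a) → b), 1
5. ¬((b ∨ a) → b), 0
6. b ∨ a, 0
7. ¬b, 0
8. ¬((b ∨ a) → b), 1
9. b ∨ a, 1
10. ¬b, 1
11. a, 0
12. a, 1
13. ¬◇((b ∨ a) → b), 2
14. ¬((b ∨ a) → b), 2
15. b ∨ a, 2
16. ¬b, 2
17. a, 2
Accessibility: 0R0, 0R1, 1R0, 1R1, 1R2, 2R1, 2R2
The negation has an open branch (countermodel exists).

Not valid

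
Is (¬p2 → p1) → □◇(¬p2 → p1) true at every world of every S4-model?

Tableau for the negation ¬((¬p2 → p1) → □◇(¬p2 → p1)):
1. ¬((¬p2 → p1) → □◇(¬p2 → p1)), w0
2. ¬p2 → p1, w0   [¬→-rule on 1]
3. ¬□◇(¬p2 → p1), w0   [¬→-rule on 1]
4. p1, w0   [→-rule on 2 (branches; this branch)]
5. ¬◇(¬p2 → p1), w1   [¬□-rule on 3: fresh world w1, w0Rw1]
6. ¬(¬p2 → p1), w1   [¬◇-rule on 5 via w1Rw1]
7. ¬p2, w1   [¬→-rule on 6]
8. ¬p1, w1   [¬→-rule on 6]
Accessibility: w0Rw0, w0Rw1, w1Rw1
The negation has an open branch (countermodel exists).

No, not valid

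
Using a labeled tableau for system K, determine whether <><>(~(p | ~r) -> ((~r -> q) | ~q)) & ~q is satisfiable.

Satisfiable (open branch found)

1. <><>(~(p | ~r) -> ((~r -> q) | ~q)) & ~q, 0
2. <><>(~(p | ~r) -> ((~r -> q) | ~q)), 0
3. ~q, 0
4. <>(~(p | ~r) -> ((~r -> q) | ~q)), 1
5. ~(p | ~r) -> ((~r -> q) | ~q), 2
6. (~r -> q) | ~q, 2
7. ~q, 2
Accessibility: 0R1, 1R2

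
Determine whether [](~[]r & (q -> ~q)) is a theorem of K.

Tableau for the negation ~[](~[]r & (q -> ~q)):
1. ~[](~[]r & (q -> ~q)), u
2. ~(~[]r & (q -> ~q)), v
3. ~(q -> ~q), v
4. q, v
Accessibility: uRv
The negation has an open branch (countermodel exists).

Invalid (countermodel exists)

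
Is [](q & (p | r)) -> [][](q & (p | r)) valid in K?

No, not valid

Tableau for the negation ~([](q & (p | r)) -> [][](q & (p | r))):
1. ~([](q & (p | r)) -> [][](q & (p | r))), 0
2. [](q & (p | r)), 0
3. ~[][](q & (p | r)), 0
4. ~[](q & (p | r)), 1
5. q & (p | r), 1
6. q, 1
7. p | r, 1
8. r, 1
9. ~(q & (p | r)), 2
10. ~(p | r), 2
11. ~p, 2
12. ~r, 2
Accessibility: 0R1, 1R2
The negation has an open branch (countermodel exists).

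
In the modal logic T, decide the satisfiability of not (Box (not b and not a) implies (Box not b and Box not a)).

Unsatisfiable (every branch closes)

1. not (Box (not b and not a) implies (Box not b and Box not a)), w0
2. Box (not b and not a), w0
3. not (Box not b and Box not a), w0
4. not b and not a, w0
5. not b, w0
6. not a, w0
7. not Box not a, w0
8. a, w1
9. not b and not a, w1
10. not b, w1
11. not a, w1
Accessibility: w0Rw0, w0Rw1, w1Rw1
Branch closes: a and not a both at w1.
Every branch closes; the branch above is one of them.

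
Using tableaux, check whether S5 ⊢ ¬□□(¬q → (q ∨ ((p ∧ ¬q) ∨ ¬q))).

Tableau for the negation □□(¬q → (q ∨ ((p ∧ ¬q) ∨ ¬q))):
1. □□(¬q → (q ∨ ((p ∧ ¬q) ∨ ¬q))), u
2. □(¬q → (q ∨ ((p ∧ ¬q) ∨ ¬q))), u
3. ¬q → (q ∨ ((p ∧ ¬q) ∨ ¬q)), u
4. q ∨ ((p ∧ ¬q) ∨ ¬q), u
5. (p ∧ ¬q) ∨ ¬q, u
6. ¬q, u
Accessibility: uRu
The negation has an open branch (countermodel exists).

No, not valid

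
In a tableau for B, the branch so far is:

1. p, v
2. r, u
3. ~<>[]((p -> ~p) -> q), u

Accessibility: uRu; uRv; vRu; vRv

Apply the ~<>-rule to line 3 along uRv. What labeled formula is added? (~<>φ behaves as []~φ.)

~<>φ behaves as []~φ: propagate the negated body to each accessible world.

~[]((p -> ~p) -> q), v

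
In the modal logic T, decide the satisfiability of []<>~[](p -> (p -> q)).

Satisfiable

1. []<>~[](p -> (p -> q)), 0
2. <>~[](p -> (p -> q)), 0   [[]-rule on 1 via 0R0]
3. ~[](p -> (p -> q)), 1   [<>-rule on 2: fresh world 1, 0R1]
4. <>~[](p -> (p -> q)), 1   [[]-rule on 1 via 0R1]
5. ~(p -> (p -> q)), 2   [~[]-rule on 3: fresh world 2, 1R2]
6. p, 2   [~->-rule on 5]
7. ~(p -> q), 2   [~->-rule on 5]
8. ~q, 2   [~->-rule on 7]
9. ~[](p -> (p -> q)), 3   [<>-rule on 4: fresh world 3, 1R3]
10. ~(p -> (p -> q)), 4   [~[]-rule on 9: fresh world 4, 3R4]
11. p, 4   [~->-rule on 10]
12. ~(p -> q), 4   [~->-rule on 10]
13. ~q, 4   [~->-rule on 12]
Accessibility: 0R0, 0R1, 1R1, 1R2, 1R3, 2R2, 3R3, 3R4, 4R4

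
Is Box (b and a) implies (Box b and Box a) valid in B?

Tableau for the negation not (Box (b and a) implies (Box b and Box a)):
1. not (Box (b and a) implies (Box b and Box a)), u
2. Box (b and a), u
3. not (Box b and Box a), u
4. b and a, u
5. b, u
6. a, u
7. not Box a, u
8. not a, v
9. b and a, v
10. b, v
11. a, v
Accessibility: uRu, uRv, vRu, vRv
Branch closes: a and not a both at v.
All branches of the negation close; one closing branch shown above.

Valid in B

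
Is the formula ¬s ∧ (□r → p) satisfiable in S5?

1. ¬s ∧ (□r → p), u
2. ¬s, u
3. □r → p, u
4. p, u
Accessibility: uRu

Satisfiable (open branch found)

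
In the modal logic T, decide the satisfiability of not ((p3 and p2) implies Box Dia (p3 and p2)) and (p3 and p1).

Yes, satisfiable

1. not ((p3 and p2) implies Box Dia (p3 and p2)) and (p3 and p1), w0
2. not ((p3 and p2) implies Box Dia (p3 and p2)), w0
3. p3 and p1, w0
4. p3 and p2, w0
5. not Box Dia (p3 and p2), w0
6. p3, w0
7. p1, w0
8. p2, w0
9. not Dia (p3 and p2), w1
10. not (p3 and p2), w1
11. not p2, w1
Accessibility: w0Rw0, w0Rw1, w1Rw1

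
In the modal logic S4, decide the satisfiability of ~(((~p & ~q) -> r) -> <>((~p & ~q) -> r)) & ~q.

1. ~(((~p & ~q) -> r) -> <>((~p & ~q) -> r)) & ~q, 0
2. ~(((~p & ~q) -> r) -> <>((~p & ~q) -> r)), 0   [&-rule on 1]
3. ~q, 0   [&-rule on 1]
4. (~p & ~q) -> r, 0   [~->-rule on 2]
5. ~<>((~p & ~q) -> r), 0   [~->-rule on 2]
6. ~((~p & ~q) -> r), 0   [~<>-rule on 5 via 0R0]
7. ~p & ~q, 0   [~->-rule on 6]
8. ~r, 0   [~->-rule on 6]
9. ~p, 0   [&-rule on 7]
10. ~(~p & ~q), 0   [->-rule on 4 (branches; this branch)]
11. q, 0   [~&-rule on 10 (branches; this branch)]
Accessibility: 0R0
Branch closes: q and ~q both at 0.
All branches of the tableau close; one closing branch shown above.

No, unsatisfiable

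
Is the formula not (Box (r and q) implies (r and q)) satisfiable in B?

No, unsatisfiable

1. not (Box (r and q) implies (r and q)), w0
2. Box (r and q), w0
3. not (r and q), w0
4. r and q, w0
5. r, w0
6. q, w0
7. not q, w0
Accessibility: w0Rw0
Branch closes: q and not q both at w0.
Every branch closes; the branch above is one of them.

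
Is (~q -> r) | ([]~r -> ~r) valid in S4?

Yes, valid

Tableau for the negation ~((~q -> r) | ([]~r -> ~r)):
1. ~((~q -> r) | ([]~r -> ~r)), u
2. ~(~q -> r), u   [~|-rule on 1]
3. ~([]~r -> ~r), u   [~|-rule on 1]
4. ~q, u   [~->-rule on 2]
5. ~r, u   [~->-rule on 2]
6. []~r, u   [~->-rule on 3]
7. r, u   [~->-rule on 3]
Accessibility: uRu
Branch closes: r and ~r both at u.
All branches of the negation close; one closing branch shown above.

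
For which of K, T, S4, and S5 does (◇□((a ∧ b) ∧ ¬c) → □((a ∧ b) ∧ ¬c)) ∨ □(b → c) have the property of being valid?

S5-tableau for the negation ¬((◇□((a ∧ b) ∧ ¬c) → □((a ∧ b) ∧ ¬c)) ∨ □(b → c)):
1. ¬((◇□((a ∧ b) ∧ ¬c) → □((a ∧ b) ∧ ¬c)) ∨ □(b → c)), 0
2. ¬(◇□((a ∧ b) ∧ ¬c) → □((a ∧ b) ∧ ¬c)), 0   [¬∨-rule on 1]
3. ¬□(b → c), 0   [¬∨-rule on 1]
4. ◇□((a ∧ b) ∧ ¬c), 0   [¬→-rule on 2]
5. ¬□((a ∧ b) ∧ ¬c), 0   [¬→-rule on 2]
6. ¬(b → c), 1   [¬□-rule on 3: fresh world 1, 0R1]
7. b, 1   [¬→-rule on 6]
8. ¬c, 1   [¬→-rule on 6]
9. □((a ∧ b) ∧ ¬c), 2   [◇-rule on 4: fresh world 2, 0R2]
10. (a ∧ b) ∧ ¬c, 0   [□-rule on 9 via 2R0]
11. a ∧ b, 0   [∧-rule on 10]
12. ¬c, 0   [∧-rule on 10]
13. a, 0   [∧-rule on 11]
14. b, 0   [∧-rule on 11]
15. (a ∧ b) ∧ ¬c, 1   [□-rule on 9 via 2R1]
16. a ∧ b, 1   [∧-rule on 15]
17. a, 1   [∧-rule on 16]
18. (a ∧ b) ∧ ¬c, 2   [□-rule on 9 via 2R2]
19. a ∧ b, 2   [∧-rule on 18]
20. ¬c, 2   [∧-rule on 18]
21. a, 2   [∧-rule on 19]
22. b, 2   [∧-rule on 19]
23. ¬((a ∧ b) ∧ ¬c), 3   [¬□-rule on 5: fresh world 3, 0R3]
24. (a ∧ b) ∧ ¬c, 3   [□-rule on 9 via 2R3]
25. a ∧ b, 3   [∧-rule on 24]
26. ¬c, 3   [∧-rule on 24]
27. a, 3   [∧-rule on 25]
28. b, 3   [∧-rule on 25]
29. ¬(a ∧ b), 3   [¬∧-rule on 23 (branches; this branch)]
30. ¬b, 3   [¬∧-rule on 29 (branches; this branch)]
Accessibility: 0R0, 0R1, 0R2, 0R3, 1R0, 1R1, 1R2, 1R3, 2R0, 2R1, 2R2, 2R3, 3R0, 3R1, 3R2, 3R3
Branch closes: b and ¬b both at 3.
Every branch closes (one shown): valid in S5.
S4-tableau for the negation ¬((◇□((a ∧ b) ∧ ¬c) → □((a ∧ b) ∧ ¬c)) ∨ □(b → c)):
1. ¬((◇□((a ∧ b) ∧ ¬c) → □((a ∧ b) ∧ ¬c)) ∨ □(b → c)), 0
2. ¬(◇□((a ∧ b) ∧ ¬c) → □((a ∧ b) ∧ ¬c)), 0   [¬∨-rule on 1]
3. ¬□(b → c), 0   [¬∨-rule on 1]
4. ◇□((a ∧ b) ∧ ¬c), 0   [¬→-rule on 2]
5. ¬□((a ∧ b) ∧ ¬c), 0   [¬→-rule on 2]
6. ¬(b → c), 1   [¬□-rule on 3: fresh world 1, 0R1]
7. b, 1   [¬→-rule on 6]
8. ¬c, 1   [¬→-rule on 6]
9. □((a ∧ b) ∧ ¬c), 2   [◇-rule on 4: fresh world 2, 0R2]
10. (a ∧ b) ∧ ¬c, 2   [□-rule on 9 via 2R2]
11. a ∧ b, 2   [∧-rule on 10]
12. ¬c, 2   [∧-rule on 10]
13. a, 2   [∧-rule on 11]
14. b, 2   [∧-rule on 11]
15. ¬((a ∧ b) ∧ ¬c), 3   [¬□-rule on 5: fresh world 3, 0R3]
16. c, 3   [¬∧-rule on 15 (branches; this branch)]
Accessibility: 0R0, 0R1, 0R2, 0R3, 1R1, 2R2, 3R3
Complete open branch: countermodel on an S4-frame, so not valid in S4, nor in K, T (the same frame is also a K-frame and a T-frame).

S5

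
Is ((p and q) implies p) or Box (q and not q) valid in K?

Tableau for the negation not (((p and q) implies p) or Box (q and not q)):
1. not (((p and q) implies p) or Box (q and not q)), 0
2. not ((p and q) implies p), 0   [neg-or-rule on 1]
3. not Box (q and not q), 0   [neg-or-rule on 1]
4. p and q, 0   [neg-implies-rule on 2]
5. not p, 0   [neg-implies-rule on 2]
6. p, 0   [and-rule on 4]
7. q, 0   [and-rule on 4]
Branch closes: p and not p both at 0.
Every branch of the negation's tableau closes; the branch above is one of them.

Yes, valid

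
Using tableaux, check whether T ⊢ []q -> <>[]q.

Yes, valid

Tableau for the negation ~([]q -> <>[]q):
1. ~([]q -> <>[]q), u
2. []q, u
3. ~<>[]q, u
4. q, u
5. ~[]q, u
6. ~q, v
7. q, v
Accessibility: uRu, uRv, vRv
Branch closes: q and ~q both at v.
Every branch of the negation's tableau closes; the branch above is one of them.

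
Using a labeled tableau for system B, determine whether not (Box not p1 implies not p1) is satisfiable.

No, unsatisfiable

1. not (Box not p1 implies not p1), 0
2. Box not p1, 0   [neg-implies-rule on 1]
3. p1, 0   [neg-implies-rule on 1]
4. not p1, 0   [Box-rule on 2 via 0R0]
Accessibility: 0R0
Branch closes: p1 and not p1 both at 0.
Every branch closes; the branch above is one of them.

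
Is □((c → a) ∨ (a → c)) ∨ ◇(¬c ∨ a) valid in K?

Valid

Tableau for the negation ¬(□((c → a) ∨ (a → c)) ∨ ◇(¬c ∨ a)):
1. ¬(□((c → a) ∨ (a → c)) ∨ ◇(¬c ∨ a)), w0
2. ¬□((c → a) ∨ (a → c)), w0
3. ¬◇(¬c ∨ a), w0
4. ¬((c → a) ∨ (a → c)), w1
5. ¬(c → a), w1
6. ¬(a → c), w1
7. c, w1
8. ¬a, w1
9. a, w1
10. ¬c, w1
Accessibility: w0Rw1
Branch closes: a and ¬a both at w1.
All branches of the negation close; one closing branch shown above.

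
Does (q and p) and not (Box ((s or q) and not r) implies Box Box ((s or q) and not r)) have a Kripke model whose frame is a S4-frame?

1. (q and p) and not (Box ((s or q) and not r) implies Box Box ((s or q) and not r)), w0
2. q and p, w0
3. not (Box ((s or q) and not r) implies Box Box ((s or q) and not r)), w0
4. q, w0
5. p, w0
6. Box ((s or q) and not r), w0
7. not Box Box ((s or q) and not r), w0
8. (s or q) and not r, w0
9. s or q, w0
10. not r, w0
11. not Box ((s or q) and not r), w1
12. (s or q) and not r, w1
13. s or q, w1
14. not r, w1
15. q, w1
16. not ((s or q) and not r), w2
17. (s or q) and not r, w2
18. s or q, w2
19. not r, w2
20. not (s or q), w2
21. not s, w2
22. not q, w2
23. q, w2
Accessibility: w0Rw0, w0Rw1, w0Rw2, w1Rw1, w1Rw2, w2Rw2
Branch closes: q and not q both at w2.
All branches of the tableau close; one closing branch shown above.

Unsatisfiable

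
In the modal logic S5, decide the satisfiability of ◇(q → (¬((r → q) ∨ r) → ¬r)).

Satisfiable

1. ◇(q → (¬((r → q) ∨ r) → ¬r)), 0
2. q → (¬((r → q) ∨ r) → ¬r), 1   [◇-rule on 1: fresh world 1, 0R1]
3. ¬((r → q) ∨ r) → ¬r, 1   [→-rule on 2 (branches; this branch)]
4. ¬r, 1   [→-rule on 3 (branches; this branch)]
Accessibility: 0R0, 0R1, 1R0, 1R1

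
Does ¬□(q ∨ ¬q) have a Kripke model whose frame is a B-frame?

1. ¬□(q ∨ ¬q), 0
2. ¬(q ∨ ¬q), 1
3. ¬q, 1
4. q, 1
Accessibility: 0R0, 0R1, 1R0, 1R1
Branch closes: q and ¬q both at 1.
All branches of the tableau close; one closing branch shown above.

No, unsatisfiable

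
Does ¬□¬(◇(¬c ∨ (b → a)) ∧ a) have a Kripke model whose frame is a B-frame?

1. ¬□¬(◇(¬c ∨ (b → a)) ∧ a), u
2. ◇(¬c ∨ (b → a)) ∧ a, v   [¬□-rule on 1: fresh world v, uRv]
3. ◇(¬c ∨ (b → a)), v   [∧-rule on 2]
4. a, v   [∧-rule on 2]
5. ¬c ∨ (b → a), w   [◇-rule on 3: fresh world w, vRw]
6. b → a, w   [∨-rule on 5 (branches; this branch)]
7. a, w   [→-rule on 6 (branches; this branch)]
Accessibility: uRu, uRv, vRu, vRv, vRw, wRv, wRw

Satisfiable (open branch found)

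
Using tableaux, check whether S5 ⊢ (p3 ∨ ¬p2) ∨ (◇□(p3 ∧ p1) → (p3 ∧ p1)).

Tableau for the negation ¬((p3 ∨ ¬p2) ∨ (◇□(p3 ∧ p1) → (p3 ∧ p1))):
1. ¬((p3 ∨ ¬p2) ∨ (◇□(p3 ∧ p1) → (p3 ∧ p1))), w0
2. ¬(p3 ∨ ¬p2), w0
3. ¬(◇□(p3 ∧ p1) → (p3 ∧ p1)), w0
4. ¬p3, w0
5. p2, w0
6. ◇□(p3 ∧ p1), w0
7. ¬(p3 ∧ p1), w0
8. ¬p1, w0
9. □(p3 ∧ p1), w1
10. p3 ∧ p1, w0
11. p3, w0
12. p1, w0
Accessibility: w0Rw0, w0Rw1, w1Rw0, w1Rw1
Branch closes: p3 and ¬p3 both at w0.
All branches of the negation close; one closing branch shown above.

Valid in S5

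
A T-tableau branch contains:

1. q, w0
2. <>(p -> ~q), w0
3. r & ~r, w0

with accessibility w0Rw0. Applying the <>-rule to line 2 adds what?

a fresh world w1 with w0Rw1, and p -> ~q at w1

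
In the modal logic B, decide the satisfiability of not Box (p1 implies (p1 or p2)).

Unsatisfiable (every branch closes)

1. not Box (p1 implies (p1 or p2)), w0
2. not (p1 implies (p1 or p2)), w1
3. p1, w1
4. not (p1 or p2), w1
5. not p1, w1
6. not p2, w1
Accessibility: w0Rw0, w0Rw1, w1Rw0, w1Rw1
Branch closes: p1 and not p1 both at w1.
(One branch shown.) All branches close.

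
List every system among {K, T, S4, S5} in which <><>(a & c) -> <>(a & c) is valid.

S4, S5

S4-tableau for the negation ~(<><>(a & c) -> <>(a & c)):
1. ~(<><>(a & c) -> <>(a & c)), u
2. <><>(a & c), u
3. ~<>(a & c), u
4. ~(a & c), u
5. ~c, u
6. <>(a & c), v
7. ~(a & c), v
8. ~c, v
9. a & c, w
10. a, w
11. c, w
12. ~(a & c), w
13. ~c, w
Accessibility: uRu, uRv, uRw, vRv, vRw, wRw
Branch closes: c and ~c both at w.
Every branch closes (one shown): valid in S4, hence also in S5 (every theorem of S4 is a theorem of S5).
T-tableau for the negation ~(<><>(a & c) -> <>(a & c)):
1. ~(<><>(a & c) -> <>(a & c)), u
2. <><>(a & c), u
3. ~<>(a & c), u
4. ~(a & c), u
5. ~c, u
6. <>(a & c), v
7. ~(a & c), v
8. ~c, v
9. a & c, w
10. a, w
11. c, w
Accessibility: uRu, uRv, vRv, vRw, wRw
Complete open branch: countermodel on a T-frame, so not valid in T, nor in K (the same frame is also a K-frame).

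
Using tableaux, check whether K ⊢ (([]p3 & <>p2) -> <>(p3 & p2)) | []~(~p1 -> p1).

Tableau for the negation ~((([]p3 & <>p2) -> <>(p3 & p2)) | []~(~p1 -> p1)):
1. ~((([]p3 & <>p2) -> <>(p3 & p2)) | []~(~p1 -> p1)), w0
2. ~(([]p3 & <>p2) -> <>(p3 & p2)), w0
3. ~[]~(~p1 -> p1), w0
4. []p3 & <>p2, w0
5. ~<>(p3 & p2), w0
6. []p3, w0
7. <>p2, w0
8. ~p1 -> p1, w1
9. ~(p3 & p2), w1
10. p3, w1
11. p1, w1
12. ~p2, w1
13. p2, w2
14. ~(p3 & p2), w2
15. p3, w2
16. ~p2, w2
Accessibility: w0Rw1, w0Rw2
Branch closes: p2 and ~p2 both at w2.
Every branch of the negation's tableau closes; the branch above is one of them.

Valid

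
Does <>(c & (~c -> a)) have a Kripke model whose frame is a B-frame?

1. <>(c & (~c -> a)), w0
2. c & (~c -> a), w1
3. c, w1
4. ~c -> a, w1
5. a, w1
Accessibility: w0Rw0, w0Rw1, w1Rw0, w1Rw1

Yes, satisfiable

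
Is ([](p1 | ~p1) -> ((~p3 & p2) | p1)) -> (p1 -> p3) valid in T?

Invalid (countermodel exists)

Tableau for the negation ~(([](p1 | ~p1) -> ((~p3 & p2) | p1)) -> (p1 -> p3)):
1. ~(([](p1 | ~p1) -> ((~p3 & p2) | p1)) -> (p1 -> p3)), w0
2. [](p1 | ~p1) -> ((~p3 & p2) | p1), w0
3. ~(p1 -> p3), w0
4. p1, w0
5. ~p3, w0
6. (~p3 & p2) | p1, w0
Accessibility: w0Rw0
The negation has an open branch (countermodel exists).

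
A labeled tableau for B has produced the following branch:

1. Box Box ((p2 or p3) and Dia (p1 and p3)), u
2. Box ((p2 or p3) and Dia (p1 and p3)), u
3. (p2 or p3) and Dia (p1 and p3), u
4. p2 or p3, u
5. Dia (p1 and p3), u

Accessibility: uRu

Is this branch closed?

Open

No atom appears with both signs at the same world.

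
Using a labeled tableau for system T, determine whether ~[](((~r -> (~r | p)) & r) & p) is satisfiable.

1. ~[](((~r -> (~r | p)) & r) & p), 0
2. ~(((~r -> (~r | p)) & r) & p), 1   [~[]-rule on 1: fresh world 1, 0R1]
3. ~p, 1   [~&-rule on 2 (branches; this branch)]
Accessibility: 0R0, 0R1, 1R1

Yes, satisfiable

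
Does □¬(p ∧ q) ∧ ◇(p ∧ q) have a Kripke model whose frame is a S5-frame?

Unsatisfiable (every branch closes)

1. □¬(p ∧ q) ∧ ◇(p ∧ q), 0
2. □¬(p ∧ q), 0
3. ◇(p ∧ q), 0
4. ¬(p ∧ q), 0
5. ¬q, 0
6. p ∧ q, 1
7. p, 1
8. q, 1
9. ¬(p ∧ q), 1
10. ¬q, 1
Accessibility: 0R0, 0R1, 1R0, 1R1
Branch closes: q and ¬q both at 1.
(One branch shown.) All branches close.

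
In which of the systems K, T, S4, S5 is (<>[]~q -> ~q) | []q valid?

S5-tableau for the negation ~((<>[]~q -> ~q) | []q):
1. ~((<>[]~q -> ~q) | []q), u
2. ~(<>[]~q -> ~q), u
3. ~[]q, u
4. <>[]~q, u
5. q, u
6. ~q, v
7. []~q, w
8. ~q, u
Accessibility: uRu, uRv, uRw, vRu, vRv, vRw, wRu, wRv, wRw
Branch closes: q and ~q both at u.
Every branch closes (one shown): valid in S5.
S4-tableau for the negation ~((<>[]~q -> ~q) | []q):
1. ~((<>[]~q -> ~q) | []q), u
2. ~(<>[]~q -> ~q), u
3. ~[]q, u
4. <>[]~q, u
5. q, u
6. ~q, v
7. []~q, w
8. ~q, w
Accessibility: uRu, uRv, uRw, vRv, wRw
Complete open branch: countermodel on an S4-frame, so not valid in S4, nor in K, T (the same frame is also a K-frame and a T-frame).

S5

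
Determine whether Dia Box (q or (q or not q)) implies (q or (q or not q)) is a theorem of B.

Tableau for the negation not (Dia Box (q or (q or not q)) implies (q or (q or not q))):
1. not (Dia Box (q or (q or not q)) implies (q or (q or not q))), w0
2. Dia Box (q or (q or not q)), w0   [neg-implies-rule on 1]
3. not (q or (q or not q)), w0   [neg-implies-rule on 1]
4. not q, w0   [neg-or-rule on 3]
5. not (q or not q), w0   [neg-or-rule on 3]
6. q, w0   [neg-or-rule on 5]
Accessibility: w0Rw0
Branch closes: q and not q both at w0.
All branches of the negation close; one closing branch shown above.

Yes, valid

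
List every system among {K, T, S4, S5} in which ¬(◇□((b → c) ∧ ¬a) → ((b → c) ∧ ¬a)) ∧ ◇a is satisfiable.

S5-tableau for the formula:
1. ¬(◇□((b → c) ∧ ¬a) → ((b → c) ∧ ¬a)) ∧ ◇a, u
2. ¬(◇□((b → c) ∧ ¬a) → ((b → c) ∧ ¬a)), u
3. ◇a, u
4. ◇□((b → c) ∧ ¬a), u
5. ¬((b → c) ∧ ¬a), u
6. ¬(b → c), u
7. b, u
8. ¬c, u
9. a, v
10. □((b → c) ∧ ¬a), w
11. (b → c) ∧ ¬a, u
12. b → c, u
13. ¬a, u
14. (b → c) ∧ ¬a, v
15. b → c, v
16. ¬a, v
Accessibility: uRu, uRv, uRw, vRu, vRv, vRw, wRu, wRv, wRw
Branch closes: a and ¬a both at v.
Every branch closes (one shown): unsatisfiable in S5.
S4-tableau for the formula:
1. ¬(◇□((b → c) ∧ ¬a) → ((b → c) ∧ ¬a)) ∧ ◇a, u
2. ¬(◇□((b → c) ∧ ¬a) → ((b → c) ∧ ¬a)), u
3. ◇a, u
4. ◇□((b → c) ∧ ¬a), u
5. ¬((b → c) ∧ ¬a), u
6. a, u
7. a, v
8. □((b → c) ∧ ¬a), w
9. (b → c) ∧ ¬a, w
10. b → c, w
11. ¬a, w
12. c, w
Accessibility: uRu, uRv, uRw, vRv, wRw
Complete open branch: satisfiable in S4, hence also in K, T (this S4-model is also a K-model and a T-model).

K, T, S4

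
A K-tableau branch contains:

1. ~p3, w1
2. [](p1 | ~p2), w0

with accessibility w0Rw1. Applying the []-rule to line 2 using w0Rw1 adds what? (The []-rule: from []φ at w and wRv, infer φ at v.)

p1 | ~p2, w1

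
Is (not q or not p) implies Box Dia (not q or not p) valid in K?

Tableau for the negation not ((not q or not p) implies Box Dia (not q or not p)):
1. not ((not q or not p) implies Box Dia (not q or not p)), u
2. not q or not p, u
3. not Box Dia (not q or not p), u
4. not p, u
5. not Dia (not q or not p), v
Accessibility: uRv
The negation has an open branch (countermodel exists).

No, not valid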